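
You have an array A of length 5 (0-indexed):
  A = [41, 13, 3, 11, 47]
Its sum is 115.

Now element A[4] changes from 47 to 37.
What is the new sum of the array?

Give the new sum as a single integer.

Answer: 105

Derivation:
Old value at index 4: 47
New value at index 4: 37
Delta = 37 - 47 = -10
New sum = old_sum + delta = 115 + (-10) = 105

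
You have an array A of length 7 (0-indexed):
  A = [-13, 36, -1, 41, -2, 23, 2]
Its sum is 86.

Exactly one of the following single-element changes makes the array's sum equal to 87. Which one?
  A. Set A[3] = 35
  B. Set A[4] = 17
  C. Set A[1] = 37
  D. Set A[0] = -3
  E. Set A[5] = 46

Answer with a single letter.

Option A: A[3] 41->35, delta=-6, new_sum=86+(-6)=80
Option B: A[4] -2->17, delta=19, new_sum=86+(19)=105
Option C: A[1] 36->37, delta=1, new_sum=86+(1)=87 <-- matches target
Option D: A[0] -13->-3, delta=10, new_sum=86+(10)=96
Option E: A[5] 23->46, delta=23, new_sum=86+(23)=109

Answer: C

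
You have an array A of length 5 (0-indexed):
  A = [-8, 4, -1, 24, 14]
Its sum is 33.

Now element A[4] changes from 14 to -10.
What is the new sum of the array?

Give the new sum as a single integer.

Answer: 9

Derivation:
Old value at index 4: 14
New value at index 4: -10
Delta = -10 - 14 = -24
New sum = old_sum + delta = 33 + (-24) = 9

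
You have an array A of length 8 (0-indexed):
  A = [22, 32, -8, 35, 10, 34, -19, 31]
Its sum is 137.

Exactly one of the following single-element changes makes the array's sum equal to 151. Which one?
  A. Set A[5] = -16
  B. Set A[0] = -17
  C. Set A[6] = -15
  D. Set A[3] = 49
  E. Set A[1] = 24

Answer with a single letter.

Option A: A[5] 34->-16, delta=-50, new_sum=137+(-50)=87
Option B: A[0] 22->-17, delta=-39, new_sum=137+(-39)=98
Option C: A[6] -19->-15, delta=4, new_sum=137+(4)=141
Option D: A[3] 35->49, delta=14, new_sum=137+(14)=151 <-- matches target
Option E: A[1] 32->24, delta=-8, new_sum=137+(-8)=129

Answer: D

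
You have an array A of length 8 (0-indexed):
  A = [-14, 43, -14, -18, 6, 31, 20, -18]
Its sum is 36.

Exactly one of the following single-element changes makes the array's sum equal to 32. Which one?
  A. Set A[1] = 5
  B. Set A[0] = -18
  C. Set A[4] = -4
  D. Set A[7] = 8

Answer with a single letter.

Answer: B

Derivation:
Option A: A[1] 43->5, delta=-38, new_sum=36+(-38)=-2
Option B: A[0] -14->-18, delta=-4, new_sum=36+(-4)=32 <-- matches target
Option C: A[4] 6->-4, delta=-10, new_sum=36+(-10)=26
Option D: A[7] -18->8, delta=26, new_sum=36+(26)=62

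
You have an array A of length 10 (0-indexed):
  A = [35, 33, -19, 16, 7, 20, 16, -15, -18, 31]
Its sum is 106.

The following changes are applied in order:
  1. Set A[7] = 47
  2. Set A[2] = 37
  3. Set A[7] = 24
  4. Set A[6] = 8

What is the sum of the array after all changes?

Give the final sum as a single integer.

Answer: 193

Derivation:
Initial sum: 106
Change 1: A[7] -15 -> 47, delta = 62, sum = 168
Change 2: A[2] -19 -> 37, delta = 56, sum = 224
Change 3: A[7] 47 -> 24, delta = -23, sum = 201
Change 4: A[6] 16 -> 8, delta = -8, sum = 193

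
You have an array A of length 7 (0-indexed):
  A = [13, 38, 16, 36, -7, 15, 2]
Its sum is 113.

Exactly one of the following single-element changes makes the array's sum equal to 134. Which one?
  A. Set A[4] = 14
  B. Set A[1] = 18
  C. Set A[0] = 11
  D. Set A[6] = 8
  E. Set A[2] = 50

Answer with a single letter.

Option A: A[4] -7->14, delta=21, new_sum=113+(21)=134 <-- matches target
Option B: A[1] 38->18, delta=-20, new_sum=113+(-20)=93
Option C: A[0] 13->11, delta=-2, new_sum=113+(-2)=111
Option D: A[6] 2->8, delta=6, new_sum=113+(6)=119
Option E: A[2] 16->50, delta=34, new_sum=113+(34)=147

Answer: A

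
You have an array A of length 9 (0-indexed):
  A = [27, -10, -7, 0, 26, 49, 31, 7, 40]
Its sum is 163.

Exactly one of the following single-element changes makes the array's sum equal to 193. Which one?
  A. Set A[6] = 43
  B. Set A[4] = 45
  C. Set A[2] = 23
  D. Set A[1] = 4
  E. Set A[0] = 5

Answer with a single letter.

Answer: C

Derivation:
Option A: A[6] 31->43, delta=12, new_sum=163+(12)=175
Option B: A[4] 26->45, delta=19, new_sum=163+(19)=182
Option C: A[2] -7->23, delta=30, new_sum=163+(30)=193 <-- matches target
Option D: A[1] -10->4, delta=14, new_sum=163+(14)=177
Option E: A[0] 27->5, delta=-22, new_sum=163+(-22)=141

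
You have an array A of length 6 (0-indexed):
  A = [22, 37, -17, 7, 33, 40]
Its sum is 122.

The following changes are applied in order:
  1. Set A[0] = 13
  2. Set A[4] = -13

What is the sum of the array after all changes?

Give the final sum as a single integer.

Initial sum: 122
Change 1: A[0] 22 -> 13, delta = -9, sum = 113
Change 2: A[4] 33 -> -13, delta = -46, sum = 67

Answer: 67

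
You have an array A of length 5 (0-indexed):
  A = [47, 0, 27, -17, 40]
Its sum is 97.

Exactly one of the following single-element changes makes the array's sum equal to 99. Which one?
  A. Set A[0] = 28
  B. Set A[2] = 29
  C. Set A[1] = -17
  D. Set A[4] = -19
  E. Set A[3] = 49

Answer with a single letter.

Answer: B

Derivation:
Option A: A[0] 47->28, delta=-19, new_sum=97+(-19)=78
Option B: A[2] 27->29, delta=2, new_sum=97+(2)=99 <-- matches target
Option C: A[1] 0->-17, delta=-17, new_sum=97+(-17)=80
Option D: A[4] 40->-19, delta=-59, new_sum=97+(-59)=38
Option E: A[3] -17->49, delta=66, new_sum=97+(66)=163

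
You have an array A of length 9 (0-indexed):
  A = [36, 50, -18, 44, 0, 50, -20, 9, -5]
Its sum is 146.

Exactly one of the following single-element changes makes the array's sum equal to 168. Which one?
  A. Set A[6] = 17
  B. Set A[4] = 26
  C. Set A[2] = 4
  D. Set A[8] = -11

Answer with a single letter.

Answer: C

Derivation:
Option A: A[6] -20->17, delta=37, new_sum=146+(37)=183
Option B: A[4] 0->26, delta=26, new_sum=146+(26)=172
Option C: A[2] -18->4, delta=22, new_sum=146+(22)=168 <-- matches target
Option D: A[8] -5->-11, delta=-6, new_sum=146+(-6)=140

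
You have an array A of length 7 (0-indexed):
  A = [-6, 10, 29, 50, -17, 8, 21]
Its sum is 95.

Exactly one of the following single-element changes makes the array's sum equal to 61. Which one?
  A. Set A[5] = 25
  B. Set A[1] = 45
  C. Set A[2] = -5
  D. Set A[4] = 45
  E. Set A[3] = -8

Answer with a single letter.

Answer: C

Derivation:
Option A: A[5] 8->25, delta=17, new_sum=95+(17)=112
Option B: A[1] 10->45, delta=35, new_sum=95+(35)=130
Option C: A[2] 29->-5, delta=-34, new_sum=95+(-34)=61 <-- matches target
Option D: A[4] -17->45, delta=62, new_sum=95+(62)=157
Option E: A[3] 50->-8, delta=-58, new_sum=95+(-58)=37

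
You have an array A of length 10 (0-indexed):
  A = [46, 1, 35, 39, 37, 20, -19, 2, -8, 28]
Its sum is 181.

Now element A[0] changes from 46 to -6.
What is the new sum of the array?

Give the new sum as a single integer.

Answer: 129

Derivation:
Old value at index 0: 46
New value at index 0: -6
Delta = -6 - 46 = -52
New sum = old_sum + delta = 181 + (-52) = 129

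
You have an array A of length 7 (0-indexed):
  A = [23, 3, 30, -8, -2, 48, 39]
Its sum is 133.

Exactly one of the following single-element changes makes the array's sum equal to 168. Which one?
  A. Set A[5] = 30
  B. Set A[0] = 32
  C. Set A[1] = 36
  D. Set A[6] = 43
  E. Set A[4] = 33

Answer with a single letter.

Option A: A[5] 48->30, delta=-18, new_sum=133+(-18)=115
Option B: A[0] 23->32, delta=9, new_sum=133+(9)=142
Option C: A[1] 3->36, delta=33, new_sum=133+(33)=166
Option D: A[6] 39->43, delta=4, new_sum=133+(4)=137
Option E: A[4] -2->33, delta=35, new_sum=133+(35)=168 <-- matches target

Answer: E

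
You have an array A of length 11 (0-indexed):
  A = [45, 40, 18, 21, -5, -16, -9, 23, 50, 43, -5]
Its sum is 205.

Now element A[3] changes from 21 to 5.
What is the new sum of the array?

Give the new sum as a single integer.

Answer: 189

Derivation:
Old value at index 3: 21
New value at index 3: 5
Delta = 5 - 21 = -16
New sum = old_sum + delta = 205 + (-16) = 189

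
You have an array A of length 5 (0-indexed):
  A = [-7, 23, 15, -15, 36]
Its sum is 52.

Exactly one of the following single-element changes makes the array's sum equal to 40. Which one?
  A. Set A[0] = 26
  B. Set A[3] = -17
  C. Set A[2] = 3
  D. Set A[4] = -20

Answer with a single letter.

Option A: A[0] -7->26, delta=33, new_sum=52+(33)=85
Option B: A[3] -15->-17, delta=-2, new_sum=52+(-2)=50
Option C: A[2] 15->3, delta=-12, new_sum=52+(-12)=40 <-- matches target
Option D: A[4] 36->-20, delta=-56, new_sum=52+(-56)=-4

Answer: C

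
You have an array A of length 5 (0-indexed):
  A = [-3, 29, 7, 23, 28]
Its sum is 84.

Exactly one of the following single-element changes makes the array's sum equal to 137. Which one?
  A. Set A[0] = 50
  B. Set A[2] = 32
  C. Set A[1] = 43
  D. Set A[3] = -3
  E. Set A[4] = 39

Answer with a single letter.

Answer: A

Derivation:
Option A: A[0] -3->50, delta=53, new_sum=84+(53)=137 <-- matches target
Option B: A[2] 7->32, delta=25, new_sum=84+(25)=109
Option C: A[1] 29->43, delta=14, new_sum=84+(14)=98
Option D: A[3] 23->-3, delta=-26, new_sum=84+(-26)=58
Option E: A[4] 28->39, delta=11, new_sum=84+(11)=95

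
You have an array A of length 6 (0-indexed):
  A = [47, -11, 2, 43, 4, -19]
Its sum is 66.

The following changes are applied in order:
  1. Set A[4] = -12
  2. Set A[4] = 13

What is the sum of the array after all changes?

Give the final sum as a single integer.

Initial sum: 66
Change 1: A[4] 4 -> -12, delta = -16, sum = 50
Change 2: A[4] -12 -> 13, delta = 25, sum = 75

Answer: 75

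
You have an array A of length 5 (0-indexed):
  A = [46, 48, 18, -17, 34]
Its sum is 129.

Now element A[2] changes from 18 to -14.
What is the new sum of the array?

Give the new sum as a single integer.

Old value at index 2: 18
New value at index 2: -14
Delta = -14 - 18 = -32
New sum = old_sum + delta = 129 + (-32) = 97

Answer: 97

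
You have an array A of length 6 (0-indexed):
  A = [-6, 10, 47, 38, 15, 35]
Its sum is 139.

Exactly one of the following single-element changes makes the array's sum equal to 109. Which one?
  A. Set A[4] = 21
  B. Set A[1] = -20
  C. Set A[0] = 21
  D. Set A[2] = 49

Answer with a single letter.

Option A: A[4] 15->21, delta=6, new_sum=139+(6)=145
Option B: A[1] 10->-20, delta=-30, new_sum=139+(-30)=109 <-- matches target
Option C: A[0] -6->21, delta=27, new_sum=139+(27)=166
Option D: A[2] 47->49, delta=2, new_sum=139+(2)=141

Answer: B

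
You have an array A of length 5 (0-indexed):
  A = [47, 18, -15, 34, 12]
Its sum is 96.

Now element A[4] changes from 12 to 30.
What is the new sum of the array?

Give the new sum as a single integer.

Old value at index 4: 12
New value at index 4: 30
Delta = 30 - 12 = 18
New sum = old_sum + delta = 96 + (18) = 114

Answer: 114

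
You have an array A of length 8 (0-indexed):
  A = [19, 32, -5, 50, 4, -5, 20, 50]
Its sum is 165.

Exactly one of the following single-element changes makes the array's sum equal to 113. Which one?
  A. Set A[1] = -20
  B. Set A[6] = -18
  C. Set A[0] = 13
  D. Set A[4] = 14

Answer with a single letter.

Answer: A

Derivation:
Option A: A[1] 32->-20, delta=-52, new_sum=165+(-52)=113 <-- matches target
Option B: A[6] 20->-18, delta=-38, new_sum=165+(-38)=127
Option C: A[0] 19->13, delta=-6, new_sum=165+(-6)=159
Option D: A[4] 4->14, delta=10, new_sum=165+(10)=175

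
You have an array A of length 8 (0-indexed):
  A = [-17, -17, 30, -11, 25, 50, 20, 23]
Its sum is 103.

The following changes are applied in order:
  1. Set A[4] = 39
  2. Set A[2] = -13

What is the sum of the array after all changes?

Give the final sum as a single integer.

Initial sum: 103
Change 1: A[4] 25 -> 39, delta = 14, sum = 117
Change 2: A[2] 30 -> -13, delta = -43, sum = 74

Answer: 74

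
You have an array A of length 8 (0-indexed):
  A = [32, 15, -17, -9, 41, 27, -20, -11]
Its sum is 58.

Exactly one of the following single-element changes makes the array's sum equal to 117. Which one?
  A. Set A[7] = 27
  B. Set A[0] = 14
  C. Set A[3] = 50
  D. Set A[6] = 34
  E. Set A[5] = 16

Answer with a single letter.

Answer: C

Derivation:
Option A: A[7] -11->27, delta=38, new_sum=58+(38)=96
Option B: A[0] 32->14, delta=-18, new_sum=58+(-18)=40
Option C: A[3] -9->50, delta=59, new_sum=58+(59)=117 <-- matches target
Option D: A[6] -20->34, delta=54, new_sum=58+(54)=112
Option E: A[5] 27->16, delta=-11, new_sum=58+(-11)=47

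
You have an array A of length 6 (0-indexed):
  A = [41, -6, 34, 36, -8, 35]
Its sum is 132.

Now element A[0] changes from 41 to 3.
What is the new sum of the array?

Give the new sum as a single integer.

Answer: 94

Derivation:
Old value at index 0: 41
New value at index 0: 3
Delta = 3 - 41 = -38
New sum = old_sum + delta = 132 + (-38) = 94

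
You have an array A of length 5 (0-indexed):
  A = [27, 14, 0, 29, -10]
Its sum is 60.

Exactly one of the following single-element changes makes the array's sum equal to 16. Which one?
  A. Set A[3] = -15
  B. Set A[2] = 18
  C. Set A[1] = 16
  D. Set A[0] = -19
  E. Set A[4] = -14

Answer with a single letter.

Answer: A

Derivation:
Option A: A[3] 29->-15, delta=-44, new_sum=60+(-44)=16 <-- matches target
Option B: A[2] 0->18, delta=18, new_sum=60+(18)=78
Option C: A[1] 14->16, delta=2, new_sum=60+(2)=62
Option D: A[0] 27->-19, delta=-46, new_sum=60+(-46)=14
Option E: A[4] -10->-14, delta=-4, new_sum=60+(-4)=56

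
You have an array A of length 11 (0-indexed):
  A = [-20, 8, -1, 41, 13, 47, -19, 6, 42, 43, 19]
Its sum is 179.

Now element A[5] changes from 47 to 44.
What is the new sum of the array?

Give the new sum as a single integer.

Old value at index 5: 47
New value at index 5: 44
Delta = 44 - 47 = -3
New sum = old_sum + delta = 179 + (-3) = 176

Answer: 176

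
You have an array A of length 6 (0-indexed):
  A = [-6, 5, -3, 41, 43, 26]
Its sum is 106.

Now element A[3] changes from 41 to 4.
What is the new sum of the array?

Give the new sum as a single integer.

Answer: 69

Derivation:
Old value at index 3: 41
New value at index 3: 4
Delta = 4 - 41 = -37
New sum = old_sum + delta = 106 + (-37) = 69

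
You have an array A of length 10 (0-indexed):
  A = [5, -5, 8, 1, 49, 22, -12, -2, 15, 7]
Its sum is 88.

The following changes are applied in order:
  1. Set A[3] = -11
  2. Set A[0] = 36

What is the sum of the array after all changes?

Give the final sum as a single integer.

Initial sum: 88
Change 1: A[3] 1 -> -11, delta = -12, sum = 76
Change 2: A[0] 5 -> 36, delta = 31, sum = 107

Answer: 107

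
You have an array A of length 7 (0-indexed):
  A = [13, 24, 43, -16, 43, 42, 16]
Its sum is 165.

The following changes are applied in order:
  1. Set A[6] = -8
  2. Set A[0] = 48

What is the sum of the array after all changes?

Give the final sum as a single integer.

Initial sum: 165
Change 1: A[6] 16 -> -8, delta = -24, sum = 141
Change 2: A[0] 13 -> 48, delta = 35, sum = 176

Answer: 176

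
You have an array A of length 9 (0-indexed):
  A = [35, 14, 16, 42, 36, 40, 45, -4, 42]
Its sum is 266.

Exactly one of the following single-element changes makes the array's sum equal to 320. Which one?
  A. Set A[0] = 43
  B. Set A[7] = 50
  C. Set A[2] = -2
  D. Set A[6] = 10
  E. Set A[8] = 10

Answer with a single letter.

Option A: A[0] 35->43, delta=8, new_sum=266+(8)=274
Option B: A[7] -4->50, delta=54, new_sum=266+(54)=320 <-- matches target
Option C: A[2] 16->-2, delta=-18, new_sum=266+(-18)=248
Option D: A[6] 45->10, delta=-35, new_sum=266+(-35)=231
Option E: A[8] 42->10, delta=-32, new_sum=266+(-32)=234

Answer: B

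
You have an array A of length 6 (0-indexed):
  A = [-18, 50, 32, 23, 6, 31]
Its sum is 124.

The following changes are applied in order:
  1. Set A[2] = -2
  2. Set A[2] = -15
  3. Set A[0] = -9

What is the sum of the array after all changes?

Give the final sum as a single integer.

Answer: 86

Derivation:
Initial sum: 124
Change 1: A[2] 32 -> -2, delta = -34, sum = 90
Change 2: A[2] -2 -> -15, delta = -13, sum = 77
Change 3: A[0] -18 -> -9, delta = 9, sum = 86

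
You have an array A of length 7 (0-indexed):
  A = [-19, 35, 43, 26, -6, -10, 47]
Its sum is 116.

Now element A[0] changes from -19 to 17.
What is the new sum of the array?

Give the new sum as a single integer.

Answer: 152

Derivation:
Old value at index 0: -19
New value at index 0: 17
Delta = 17 - -19 = 36
New sum = old_sum + delta = 116 + (36) = 152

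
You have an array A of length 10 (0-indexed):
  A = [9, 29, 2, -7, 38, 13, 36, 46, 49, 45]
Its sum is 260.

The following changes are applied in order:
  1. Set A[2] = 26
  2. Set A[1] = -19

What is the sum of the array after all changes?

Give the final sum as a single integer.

Answer: 236

Derivation:
Initial sum: 260
Change 1: A[2] 2 -> 26, delta = 24, sum = 284
Change 2: A[1] 29 -> -19, delta = -48, sum = 236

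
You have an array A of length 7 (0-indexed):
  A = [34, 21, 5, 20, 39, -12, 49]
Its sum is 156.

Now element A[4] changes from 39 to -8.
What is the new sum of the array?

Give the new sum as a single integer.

Old value at index 4: 39
New value at index 4: -8
Delta = -8 - 39 = -47
New sum = old_sum + delta = 156 + (-47) = 109

Answer: 109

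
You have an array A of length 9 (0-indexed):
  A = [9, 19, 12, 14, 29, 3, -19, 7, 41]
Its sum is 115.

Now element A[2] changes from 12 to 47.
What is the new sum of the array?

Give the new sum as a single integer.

Answer: 150

Derivation:
Old value at index 2: 12
New value at index 2: 47
Delta = 47 - 12 = 35
New sum = old_sum + delta = 115 + (35) = 150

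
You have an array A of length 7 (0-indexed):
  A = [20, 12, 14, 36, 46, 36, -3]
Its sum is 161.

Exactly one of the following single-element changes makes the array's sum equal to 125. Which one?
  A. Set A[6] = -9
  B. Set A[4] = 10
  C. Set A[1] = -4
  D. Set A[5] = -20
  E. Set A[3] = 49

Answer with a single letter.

Answer: B

Derivation:
Option A: A[6] -3->-9, delta=-6, new_sum=161+(-6)=155
Option B: A[4] 46->10, delta=-36, new_sum=161+(-36)=125 <-- matches target
Option C: A[1] 12->-4, delta=-16, new_sum=161+(-16)=145
Option D: A[5] 36->-20, delta=-56, new_sum=161+(-56)=105
Option E: A[3] 36->49, delta=13, new_sum=161+(13)=174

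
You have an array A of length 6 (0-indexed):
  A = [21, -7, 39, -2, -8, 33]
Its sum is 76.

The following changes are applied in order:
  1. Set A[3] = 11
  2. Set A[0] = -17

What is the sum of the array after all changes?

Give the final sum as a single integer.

Initial sum: 76
Change 1: A[3] -2 -> 11, delta = 13, sum = 89
Change 2: A[0] 21 -> -17, delta = -38, sum = 51

Answer: 51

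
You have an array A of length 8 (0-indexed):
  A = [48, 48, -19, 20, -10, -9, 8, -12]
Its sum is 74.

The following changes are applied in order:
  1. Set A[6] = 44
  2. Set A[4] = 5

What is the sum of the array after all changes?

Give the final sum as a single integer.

Answer: 125

Derivation:
Initial sum: 74
Change 1: A[6] 8 -> 44, delta = 36, sum = 110
Change 2: A[4] -10 -> 5, delta = 15, sum = 125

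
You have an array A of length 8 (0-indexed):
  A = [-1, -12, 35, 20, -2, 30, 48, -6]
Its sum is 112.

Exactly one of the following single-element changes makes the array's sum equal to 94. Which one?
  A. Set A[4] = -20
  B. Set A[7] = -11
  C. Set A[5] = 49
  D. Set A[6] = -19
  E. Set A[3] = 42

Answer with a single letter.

Option A: A[4] -2->-20, delta=-18, new_sum=112+(-18)=94 <-- matches target
Option B: A[7] -6->-11, delta=-5, new_sum=112+(-5)=107
Option C: A[5] 30->49, delta=19, new_sum=112+(19)=131
Option D: A[6] 48->-19, delta=-67, new_sum=112+(-67)=45
Option E: A[3] 20->42, delta=22, new_sum=112+(22)=134

Answer: A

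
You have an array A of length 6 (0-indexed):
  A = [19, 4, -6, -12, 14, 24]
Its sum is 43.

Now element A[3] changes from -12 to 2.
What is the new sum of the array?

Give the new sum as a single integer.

Answer: 57

Derivation:
Old value at index 3: -12
New value at index 3: 2
Delta = 2 - -12 = 14
New sum = old_sum + delta = 43 + (14) = 57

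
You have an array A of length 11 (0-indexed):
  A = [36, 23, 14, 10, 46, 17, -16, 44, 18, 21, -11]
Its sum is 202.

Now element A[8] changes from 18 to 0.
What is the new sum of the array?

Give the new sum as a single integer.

Old value at index 8: 18
New value at index 8: 0
Delta = 0 - 18 = -18
New sum = old_sum + delta = 202 + (-18) = 184

Answer: 184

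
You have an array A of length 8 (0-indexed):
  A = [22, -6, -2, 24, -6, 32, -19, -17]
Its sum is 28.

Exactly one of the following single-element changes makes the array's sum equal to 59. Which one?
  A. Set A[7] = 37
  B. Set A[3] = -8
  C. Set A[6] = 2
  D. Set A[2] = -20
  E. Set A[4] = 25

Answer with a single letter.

Option A: A[7] -17->37, delta=54, new_sum=28+(54)=82
Option B: A[3] 24->-8, delta=-32, new_sum=28+(-32)=-4
Option C: A[6] -19->2, delta=21, new_sum=28+(21)=49
Option D: A[2] -2->-20, delta=-18, new_sum=28+(-18)=10
Option E: A[4] -6->25, delta=31, new_sum=28+(31)=59 <-- matches target

Answer: E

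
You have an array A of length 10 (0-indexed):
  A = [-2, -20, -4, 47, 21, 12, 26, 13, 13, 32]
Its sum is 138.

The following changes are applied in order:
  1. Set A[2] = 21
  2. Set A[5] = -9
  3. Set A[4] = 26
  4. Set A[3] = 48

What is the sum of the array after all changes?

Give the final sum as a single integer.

Initial sum: 138
Change 1: A[2] -4 -> 21, delta = 25, sum = 163
Change 2: A[5] 12 -> -9, delta = -21, sum = 142
Change 3: A[4] 21 -> 26, delta = 5, sum = 147
Change 4: A[3] 47 -> 48, delta = 1, sum = 148

Answer: 148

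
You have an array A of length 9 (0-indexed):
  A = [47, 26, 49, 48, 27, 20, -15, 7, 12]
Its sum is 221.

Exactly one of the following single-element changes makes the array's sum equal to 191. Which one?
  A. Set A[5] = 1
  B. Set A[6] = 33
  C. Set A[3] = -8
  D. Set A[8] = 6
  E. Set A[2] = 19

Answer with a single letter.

Answer: E

Derivation:
Option A: A[5] 20->1, delta=-19, new_sum=221+(-19)=202
Option B: A[6] -15->33, delta=48, new_sum=221+(48)=269
Option C: A[3] 48->-8, delta=-56, new_sum=221+(-56)=165
Option D: A[8] 12->6, delta=-6, new_sum=221+(-6)=215
Option E: A[2] 49->19, delta=-30, new_sum=221+(-30)=191 <-- matches target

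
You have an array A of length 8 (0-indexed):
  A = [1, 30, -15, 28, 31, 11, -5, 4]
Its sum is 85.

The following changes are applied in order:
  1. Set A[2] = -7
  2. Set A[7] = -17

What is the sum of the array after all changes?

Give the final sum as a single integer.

Answer: 72

Derivation:
Initial sum: 85
Change 1: A[2] -15 -> -7, delta = 8, sum = 93
Change 2: A[7] 4 -> -17, delta = -21, sum = 72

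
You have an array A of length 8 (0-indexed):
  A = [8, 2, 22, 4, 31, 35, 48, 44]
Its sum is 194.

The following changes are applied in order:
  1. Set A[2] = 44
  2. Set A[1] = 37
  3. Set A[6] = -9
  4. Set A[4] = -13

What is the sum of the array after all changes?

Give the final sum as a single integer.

Answer: 150

Derivation:
Initial sum: 194
Change 1: A[2] 22 -> 44, delta = 22, sum = 216
Change 2: A[1] 2 -> 37, delta = 35, sum = 251
Change 3: A[6] 48 -> -9, delta = -57, sum = 194
Change 4: A[4] 31 -> -13, delta = -44, sum = 150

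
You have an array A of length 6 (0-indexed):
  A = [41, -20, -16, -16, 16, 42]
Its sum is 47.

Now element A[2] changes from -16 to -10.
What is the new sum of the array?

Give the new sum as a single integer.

Answer: 53

Derivation:
Old value at index 2: -16
New value at index 2: -10
Delta = -10 - -16 = 6
New sum = old_sum + delta = 47 + (6) = 53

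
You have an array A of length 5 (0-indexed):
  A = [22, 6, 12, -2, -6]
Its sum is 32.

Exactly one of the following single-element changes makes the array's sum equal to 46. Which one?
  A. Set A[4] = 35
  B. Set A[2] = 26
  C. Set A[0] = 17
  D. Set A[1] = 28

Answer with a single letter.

Option A: A[4] -6->35, delta=41, new_sum=32+(41)=73
Option B: A[2] 12->26, delta=14, new_sum=32+(14)=46 <-- matches target
Option C: A[0] 22->17, delta=-5, new_sum=32+(-5)=27
Option D: A[1] 6->28, delta=22, new_sum=32+(22)=54

Answer: B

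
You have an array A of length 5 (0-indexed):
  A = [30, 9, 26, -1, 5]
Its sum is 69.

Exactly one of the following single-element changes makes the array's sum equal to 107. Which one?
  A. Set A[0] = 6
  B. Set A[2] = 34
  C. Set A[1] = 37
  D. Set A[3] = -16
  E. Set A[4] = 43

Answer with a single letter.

Answer: E

Derivation:
Option A: A[0] 30->6, delta=-24, new_sum=69+(-24)=45
Option B: A[2] 26->34, delta=8, new_sum=69+(8)=77
Option C: A[1] 9->37, delta=28, new_sum=69+(28)=97
Option D: A[3] -1->-16, delta=-15, new_sum=69+(-15)=54
Option E: A[4] 5->43, delta=38, new_sum=69+(38)=107 <-- matches target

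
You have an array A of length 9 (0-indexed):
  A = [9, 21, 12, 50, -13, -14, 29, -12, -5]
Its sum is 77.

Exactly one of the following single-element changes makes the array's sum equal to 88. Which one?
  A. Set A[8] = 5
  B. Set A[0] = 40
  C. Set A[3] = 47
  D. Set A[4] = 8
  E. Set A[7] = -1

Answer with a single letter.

Answer: E

Derivation:
Option A: A[8] -5->5, delta=10, new_sum=77+(10)=87
Option B: A[0] 9->40, delta=31, new_sum=77+(31)=108
Option C: A[3] 50->47, delta=-3, new_sum=77+(-3)=74
Option D: A[4] -13->8, delta=21, new_sum=77+(21)=98
Option E: A[7] -12->-1, delta=11, new_sum=77+(11)=88 <-- matches target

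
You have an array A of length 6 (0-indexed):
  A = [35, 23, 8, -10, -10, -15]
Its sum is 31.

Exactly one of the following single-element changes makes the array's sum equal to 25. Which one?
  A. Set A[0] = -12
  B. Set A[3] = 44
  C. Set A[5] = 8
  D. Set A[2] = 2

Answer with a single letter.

Answer: D

Derivation:
Option A: A[0] 35->-12, delta=-47, new_sum=31+(-47)=-16
Option B: A[3] -10->44, delta=54, new_sum=31+(54)=85
Option C: A[5] -15->8, delta=23, new_sum=31+(23)=54
Option D: A[2] 8->2, delta=-6, new_sum=31+(-6)=25 <-- matches target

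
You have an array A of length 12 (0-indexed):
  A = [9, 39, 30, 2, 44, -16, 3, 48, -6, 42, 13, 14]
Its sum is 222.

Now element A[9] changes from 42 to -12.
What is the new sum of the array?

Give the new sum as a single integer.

Answer: 168

Derivation:
Old value at index 9: 42
New value at index 9: -12
Delta = -12 - 42 = -54
New sum = old_sum + delta = 222 + (-54) = 168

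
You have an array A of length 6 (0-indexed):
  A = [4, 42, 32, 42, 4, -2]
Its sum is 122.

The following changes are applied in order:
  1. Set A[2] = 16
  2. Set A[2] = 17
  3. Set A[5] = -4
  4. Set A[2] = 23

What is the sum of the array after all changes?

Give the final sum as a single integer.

Initial sum: 122
Change 1: A[2] 32 -> 16, delta = -16, sum = 106
Change 2: A[2] 16 -> 17, delta = 1, sum = 107
Change 3: A[5] -2 -> -4, delta = -2, sum = 105
Change 4: A[2] 17 -> 23, delta = 6, sum = 111

Answer: 111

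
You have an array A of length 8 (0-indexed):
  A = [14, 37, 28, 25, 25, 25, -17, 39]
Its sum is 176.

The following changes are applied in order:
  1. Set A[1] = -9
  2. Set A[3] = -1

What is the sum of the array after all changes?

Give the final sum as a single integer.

Answer: 104

Derivation:
Initial sum: 176
Change 1: A[1] 37 -> -9, delta = -46, sum = 130
Change 2: A[3] 25 -> -1, delta = -26, sum = 104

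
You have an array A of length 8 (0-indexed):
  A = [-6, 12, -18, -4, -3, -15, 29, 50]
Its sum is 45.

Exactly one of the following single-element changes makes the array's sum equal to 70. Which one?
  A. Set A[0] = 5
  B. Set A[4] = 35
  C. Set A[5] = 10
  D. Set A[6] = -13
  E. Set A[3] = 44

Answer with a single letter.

Answer: C

Derivation:
Option A: A[0] -6->5, delta=11, new_sum=45+(11)=56
Option B: A[4] -3->35, delta=38, new_sum=45+(38)=83
Option C: A[5] -15->10, delta=25, new_sum=45+(25)=70 <-- matches target
Option D: A[6] 29->-13, delta=-42, new_sum=45+(-42)=3
Option E: A[3] -4->44, delta=48, new_sum=45+(48)=93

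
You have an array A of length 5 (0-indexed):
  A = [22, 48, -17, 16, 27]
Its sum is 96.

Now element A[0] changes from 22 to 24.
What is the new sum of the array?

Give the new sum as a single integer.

Old value at index 0: 22
New value at index 0: 24
Delta = 24 - 22 = 2
New sum = old_sum + delta = 96 + (2) = 98

Answer: 98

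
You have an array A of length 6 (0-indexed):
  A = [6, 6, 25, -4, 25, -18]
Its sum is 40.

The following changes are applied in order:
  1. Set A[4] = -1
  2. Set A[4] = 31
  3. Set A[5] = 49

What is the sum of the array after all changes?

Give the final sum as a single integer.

Answer: 113

Derivation:
Initial sum: 40
Change 1: A[4] 25 -> -1, delta = -26, sum = 14
Change 2: A[4] -1 -> 31, delta = 32, sum = 46
Change 3: A[5] -18 -> 49, delta = 67, sum = 113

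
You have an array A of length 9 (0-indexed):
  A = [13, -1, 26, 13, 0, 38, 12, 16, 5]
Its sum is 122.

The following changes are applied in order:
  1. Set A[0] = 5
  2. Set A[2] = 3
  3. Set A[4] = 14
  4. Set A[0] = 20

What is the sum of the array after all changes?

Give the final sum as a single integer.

Answer: 120

Derivation:
Initial sum: 122
Change 1: A[0] 13 -> 5, delta = -8, sum = 114
Change 2: A[2] 26 -> 3, delta = -23, sum = 91
Change 3: A[4] 0 -> 14, delta = 14, sum = 105
Change 4: A[0] 5 -> 20, delta = 15, sum = 120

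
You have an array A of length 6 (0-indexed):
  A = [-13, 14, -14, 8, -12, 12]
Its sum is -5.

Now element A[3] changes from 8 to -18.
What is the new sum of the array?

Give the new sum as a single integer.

Answer: -31

Derivation:
Old value at index 3: 8
New value at index 3: -18
Delta = -18 - 8 = -26
New sum = old_sum + delta = -5 + (-26) = -31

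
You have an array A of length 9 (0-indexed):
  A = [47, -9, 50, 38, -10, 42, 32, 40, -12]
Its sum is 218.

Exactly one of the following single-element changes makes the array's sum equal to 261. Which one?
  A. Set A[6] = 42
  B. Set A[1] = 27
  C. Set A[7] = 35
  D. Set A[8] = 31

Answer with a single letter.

Answer: D

Derivation:
Option A: A[6] 32->42, delta=10, new_sum=218+(10)=228
Option B: A[1] -9->27, delta=36, new_sum=218+(36)=254
Option C: A[7] 40->35, delta=-5, new_sum=218+(-5)=213
Option D: A[8] -12->31, delta=43, new_sum=218+(43)=261 <-- matches target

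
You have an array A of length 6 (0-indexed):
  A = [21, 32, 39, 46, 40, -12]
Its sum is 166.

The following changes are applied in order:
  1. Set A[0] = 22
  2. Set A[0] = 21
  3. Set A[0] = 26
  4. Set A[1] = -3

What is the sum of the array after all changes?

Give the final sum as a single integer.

Initial sum: 166
Change 1: A[0] 21 -> 22, delta = 1, sum = 167
Change 2: A[0] 22 -> 21, delta = -1, sum = 166
Change 3: A[0] 21 -> 26, delta = 5, sum = 171
Change 4: A[1] 32 -> -3, delta = -35, sum = 136

Answer: 136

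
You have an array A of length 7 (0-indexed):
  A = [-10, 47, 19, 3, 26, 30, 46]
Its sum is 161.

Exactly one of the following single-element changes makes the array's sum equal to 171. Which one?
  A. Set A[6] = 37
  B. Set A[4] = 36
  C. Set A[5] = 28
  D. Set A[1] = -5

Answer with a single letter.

Option A: A[6] 46->37, delta=-9, new_sum=161+(-9)=152
Option B: A[4] 26->36, delta=10, new_sum=161+(10)=171 <-- matches target
Option C: A[5] 30->28, delta=-2, new_sum=161+(-2)=159
Option D: A[1] 47->-5, delta=-52, new_sum=161+(-52)=109

Answer: B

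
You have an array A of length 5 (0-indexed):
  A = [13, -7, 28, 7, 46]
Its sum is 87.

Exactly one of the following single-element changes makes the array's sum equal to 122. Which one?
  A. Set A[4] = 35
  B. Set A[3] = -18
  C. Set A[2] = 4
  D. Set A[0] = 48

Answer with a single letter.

Option A: A[4] 46->35, delta=-11, new_sum=87+(-11)=76
Option B: A[3] 7->-18, delta=-25, new_sum=87+(-25)=62
Option C: A[2] 28->4, delta=-24, new_sum=87+(-24)=63
Option D: A[0] 13->48, delta=35, new_sum=87+(35)=122 <-- matches target

Answer: D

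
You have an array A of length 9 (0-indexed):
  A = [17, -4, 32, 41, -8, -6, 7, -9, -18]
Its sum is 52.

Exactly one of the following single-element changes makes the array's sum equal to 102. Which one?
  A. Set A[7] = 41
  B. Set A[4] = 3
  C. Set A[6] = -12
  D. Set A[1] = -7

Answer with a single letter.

Option A: A[7] -9->41, delta=50, new_sum=52+(50)=102 <-- matches target
Option B: A[4] -8->3, delta=11, new_sum=52+(11)=63
Option C: A[6] 7->-12, delta=-19, new_sum=52+(-19)=33
Option D: A[1] -4->-7, delta=-3, new_sum=52+(-3)=49

Answer: A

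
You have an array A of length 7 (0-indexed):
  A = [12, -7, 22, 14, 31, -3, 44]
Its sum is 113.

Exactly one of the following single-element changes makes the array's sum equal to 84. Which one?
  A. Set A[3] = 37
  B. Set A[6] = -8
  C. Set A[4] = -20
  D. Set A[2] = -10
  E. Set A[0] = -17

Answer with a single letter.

Option A: A[3] 14->37, delta=23, new_sum=113+(23)=136
Option B: A[6] 44->-8, delta=-52, new_sum=113+(-52)=61
Option C: A[4] 31->-20, delta=-51, new_sum=113+(-51)=62
Option D: A[2] 22->-10, delta=-32, new_sum=113+(-32)=81
Option E: A[0] 12->-17, delta=-29, new_sum=113+(-29)=84 <-- matches target

Answer: E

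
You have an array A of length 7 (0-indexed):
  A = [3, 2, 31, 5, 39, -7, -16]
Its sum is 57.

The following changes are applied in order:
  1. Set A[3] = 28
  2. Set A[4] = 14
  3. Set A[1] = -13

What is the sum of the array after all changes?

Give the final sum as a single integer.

Initial sum: 57
Change 1: A[3] 5 -> 28, delta = 23, sum = 80
Change 2: A[4] 39 -> 14, delta = -25, sum = 55
Change 3: A[1] 2 -> -13, delta = -15, sum = 40

Answer: 40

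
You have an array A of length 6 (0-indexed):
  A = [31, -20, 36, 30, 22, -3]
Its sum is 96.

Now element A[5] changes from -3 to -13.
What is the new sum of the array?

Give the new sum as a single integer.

Old value at index 5: -3
New value at index 5: -13
Delta = -13 - -3 = -10
New sum = old_sum + delta = 96 + (-10) = 86

Answer: 86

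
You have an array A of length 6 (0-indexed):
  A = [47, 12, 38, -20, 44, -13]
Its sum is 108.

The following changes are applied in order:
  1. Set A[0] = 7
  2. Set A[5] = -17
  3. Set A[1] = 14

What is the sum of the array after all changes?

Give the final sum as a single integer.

Initial sum: 108
Change 1: A[0] 47 -> 7, delta = -40, sum = 68
Change 2: A[5] -13 -> -17, delta = -4, sum = 64
Change 3: A[1] 12 -> 14, delta = 2, sum = 66

Answer: 66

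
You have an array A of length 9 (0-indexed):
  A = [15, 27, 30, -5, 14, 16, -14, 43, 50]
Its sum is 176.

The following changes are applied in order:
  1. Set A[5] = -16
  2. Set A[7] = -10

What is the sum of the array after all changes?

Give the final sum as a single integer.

Initial sum: 176
Change 1: A[5] 16 -> -16, delta = -32, sum = 144
Change 2: A[7] 43 -> -10, delta = -53, sum = 91

Answer: 91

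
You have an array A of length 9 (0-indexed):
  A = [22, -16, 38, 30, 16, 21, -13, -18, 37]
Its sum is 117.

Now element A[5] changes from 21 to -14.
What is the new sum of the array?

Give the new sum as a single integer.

Answer: 82

Derivation:
Old value at index 5: 21
New value at index 5: -14
Delta = -14 - 21 = -35
New sum = old_sum + delta = 117 + (-35) = 82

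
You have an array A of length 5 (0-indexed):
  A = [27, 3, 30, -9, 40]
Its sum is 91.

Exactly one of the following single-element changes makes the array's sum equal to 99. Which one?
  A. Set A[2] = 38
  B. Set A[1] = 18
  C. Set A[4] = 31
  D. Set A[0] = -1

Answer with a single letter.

Answer: A

Derivation:
Option A: A[2] 30->38, delta=8, new_sum=91+(8)=99 <-- matches target
Option B: A[1] 3->18, delta=15, new_sum=91+(15)=106
Option C: A[4] 40->31, delta=-9, new_sum=91+(-9)=82
Option D: A[0] 27->-1, delta=-28, new_sum=91+(-28)=63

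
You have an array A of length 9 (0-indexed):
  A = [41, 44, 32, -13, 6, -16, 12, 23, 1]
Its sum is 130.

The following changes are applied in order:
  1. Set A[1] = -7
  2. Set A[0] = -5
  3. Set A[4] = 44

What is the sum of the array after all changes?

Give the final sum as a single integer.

Answer: 71

Derivation:
Initial sum: 130
Change 1: A[1] 44 -> -7, delta = -51, sum = 79
Change 2: A[0] 41 -> -5, delta = -46, sum = 33
Change 3: A[4] 6 -> 44, delta = 38, sum = 71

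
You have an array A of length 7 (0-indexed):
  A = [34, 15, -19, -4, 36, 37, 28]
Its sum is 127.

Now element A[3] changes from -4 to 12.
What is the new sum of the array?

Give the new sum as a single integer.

Old value at index 3: -4
New value at index 3: 12
Delta = 12 - -4 = 16
New sum = old_sum + delta = 127 + (16) = 143

Answer: 143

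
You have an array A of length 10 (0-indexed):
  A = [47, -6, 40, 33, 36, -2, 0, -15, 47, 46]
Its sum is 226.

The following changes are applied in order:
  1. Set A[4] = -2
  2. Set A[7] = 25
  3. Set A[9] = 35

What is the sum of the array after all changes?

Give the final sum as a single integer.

Answer: 217

Derivation:
Initial sum: 226
Change 1: A[4] 36 -> -2, delta = -38, sum = 188
Change 2: A[7] -15 -> 25, delta = 40, sum = 228
Change 3: A[9] 46 -> 35, delta = -11, sum = 217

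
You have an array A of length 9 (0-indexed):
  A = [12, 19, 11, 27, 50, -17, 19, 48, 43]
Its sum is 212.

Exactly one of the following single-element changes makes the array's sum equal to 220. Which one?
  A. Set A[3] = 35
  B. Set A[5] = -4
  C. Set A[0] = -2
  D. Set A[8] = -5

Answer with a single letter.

Option A: A[3] 27->35, delta=8, new_sum=212+(8)=220 <-- matches target
Option B: A[5] -17->-4, delta=13, new_sum=212+(13)=225
Option C: A[0] 12->-2, delta=-14, new_sum=212+(-14)=198
Option D: A[8] 43->-5, delta=-48, new_sum=212+(-48)=164

Answer: A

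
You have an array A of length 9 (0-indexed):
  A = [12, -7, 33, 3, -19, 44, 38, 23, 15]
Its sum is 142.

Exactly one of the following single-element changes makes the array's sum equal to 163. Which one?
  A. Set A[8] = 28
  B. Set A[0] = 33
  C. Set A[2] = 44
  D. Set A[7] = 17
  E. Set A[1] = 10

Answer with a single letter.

Answer: B

Derivation:
Option A: A[8] 15->28, delta=13, new_sum=142+(13)=155
Option B: A[0] 12->33, delta=21, new_sum=142+(21)=163 <-- matches target
Option C: A[2] 33->44, delta=11, new_sum=142+(11)=153
Option D: A[7] 23->17, delta=-6, new_sum=142+(-6)=136
Option E: A[1] -7->10, delta=17, new_sum=142+(17)=159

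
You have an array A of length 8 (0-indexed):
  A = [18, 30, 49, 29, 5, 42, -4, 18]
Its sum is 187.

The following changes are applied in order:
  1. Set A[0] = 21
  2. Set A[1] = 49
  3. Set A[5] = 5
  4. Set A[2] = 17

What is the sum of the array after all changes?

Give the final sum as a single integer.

Answer: 140

Derivation:
Initial sum: 187
Change 1: A[0] 18 -> 21, delta = 3, sum = 190
Change 2: A[1] 30 -> 49, delta = 19, sum = 209
Change 3: A[5] 42 -> 5, delta = -37, sum = 172
Change 4: A[2] 49 -> 17, delta = -32, sum = 140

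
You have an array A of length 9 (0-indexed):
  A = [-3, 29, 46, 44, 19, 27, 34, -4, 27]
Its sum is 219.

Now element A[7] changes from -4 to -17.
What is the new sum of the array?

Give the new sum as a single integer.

Answer: 206

Derivation:
Old value at index 7: -4
New value at index 7: -17
Delta = -17 - -4 = -13
New sum = old_sum + delta = 219 + (-13) = 206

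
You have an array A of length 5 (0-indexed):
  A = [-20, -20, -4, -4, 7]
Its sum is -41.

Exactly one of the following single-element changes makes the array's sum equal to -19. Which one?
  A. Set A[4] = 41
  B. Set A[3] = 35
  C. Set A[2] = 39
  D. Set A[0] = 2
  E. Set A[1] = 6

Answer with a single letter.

Option A: A[4] 7->41, delta=34, new_sum=-41+(34)=-7
Option B: A[3] -4->35, delta=39, new_sum=-41+(39)=-2
Option C: A[2] -4->39, delta=43, new_sum=-41+(43)=2
Option D: A[0] -20->2, delta=22, new_sum=-41+(22)=-19 <-- matches target
Option E: A[1] -20->6, delta=26, new_sum=-41+(26)=-15

Answer: D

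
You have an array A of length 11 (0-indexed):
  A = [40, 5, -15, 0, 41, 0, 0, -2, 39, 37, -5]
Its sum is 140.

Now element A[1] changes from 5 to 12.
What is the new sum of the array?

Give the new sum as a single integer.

Answer: 147

Derivation:
Old value at index 1: 5
New value at index 1: 12
Delta = 12 - 5 = 7
New sum = old_sum + delta = 140 + (7) = 147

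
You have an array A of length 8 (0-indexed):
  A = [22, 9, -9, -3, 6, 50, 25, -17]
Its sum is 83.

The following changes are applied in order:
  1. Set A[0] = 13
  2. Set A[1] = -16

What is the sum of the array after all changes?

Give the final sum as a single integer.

Initial sum: 83
Change 1: A[0] 22 -> 13, delta = -9, sum = 74
Change 2: A[1] 9 -> -16, delta = -25, sum = 49

Answer: 49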